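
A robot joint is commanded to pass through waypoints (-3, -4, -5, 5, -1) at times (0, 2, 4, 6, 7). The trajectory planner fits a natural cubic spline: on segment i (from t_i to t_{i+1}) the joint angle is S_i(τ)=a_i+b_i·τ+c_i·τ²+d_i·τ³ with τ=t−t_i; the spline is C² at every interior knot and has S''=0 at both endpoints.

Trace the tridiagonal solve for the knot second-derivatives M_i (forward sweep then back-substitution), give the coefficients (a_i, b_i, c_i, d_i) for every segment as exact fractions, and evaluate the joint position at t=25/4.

Δ: Δ0=-1/2, Δ1=-1/2, Δ2=5, Δ3=-6
row 1: diag=8, rhs=0; c'=1/4, d'=0
row 2: denom=8−2·1/4=15/2; d'=(33−2·0)/(15/2)=22/5
row 3: denom=6−2·4/15=82/15; d'=(-66−2·22/5)/(82/15)=-561/41
back: M3=-561/41
back: M2=22/5−4/15·-561/41=330/41
back: M1=0−1/4·330/41=-165/82
M: M0=0, M1=-165/82, M2=330/41, M3=-561/41, M4=0
seg 0: a=-3, c=M0/2=0, d=(M1−M0)/(6·2)=-55/328, b=Δ0−h0·(2M0+M1)/6=7/41
seg 1: a=-4, c=M1/2=-165/164, d=(M2−M1)/(6·2)=275/328, b=Δ1−h1·(2M1+M2)/6=-151/82
seg 2: a=-5, c=M2/2=165/41, d=(M3−M2)/(6·2)=-297/164, b=Δ2−h2·(2M2+M3)/6=172/41
seg 3: a=5, c=M3/2=-561/82, d=(M4−M3)/(6·1)=187/82, b=Δ3−h3·(2M3+M4)/6=-59/41
t_q=25/4 → seg 3, τ=1/4; S=5+-59/41·τ+-561/82·τ²+187/82·τ³=22295/5248

  seg 0: a=-3 b=7/41 c=0 d=-55/328
  seg 1: a=-4 b=-151/82 c=-165/164 d=275/328
  seg 2: a=-5 b=172/41 c=165/41 d=-297/164
  seg 3: a=5 b=-59/41 c=-561/82 d=187/82
S(25/4) = 22295/5248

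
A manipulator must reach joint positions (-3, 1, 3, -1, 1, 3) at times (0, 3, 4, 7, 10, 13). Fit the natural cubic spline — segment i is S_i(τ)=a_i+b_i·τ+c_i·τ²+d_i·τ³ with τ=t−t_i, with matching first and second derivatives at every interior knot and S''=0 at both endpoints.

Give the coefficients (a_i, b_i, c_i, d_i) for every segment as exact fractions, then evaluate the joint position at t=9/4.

Δ: Δ0=4/3, Δ1=2, Δ2=-4/3, Δ3=2/3, Δ4=2/3
row 1: diag=8, rhs=4; c'=1/8, d'=1/2
row 2: denom=8−1·1/8=63/8; d'=(-20−1·1/2)/(63/8)=-164/63
row 3: denom=12−3·8/21=76/7; d'=(12−3·-164/63)/(76/7)=104/57
row 4: denom=12−3·21/76=849/76; d'=(0−3·104/57)/(849/76)=-416/849
back: M4=-416/849
back: M3=104/57−21/76·-416/849=1664/849
back: M2=-164/63−8/21·1664/849=-948/283
back: M1=1/2−1/8·-948/283=260/283
M: M0=0, M1=260/283, M2=-948/283, M3=1664/849, M4=-416/849, M5=0
seg 0: a=-3, c=M0/2=0, d=(M1−M0)/(6·3)=130/2547, b=Δ0−h0·(2M0+M1)/6=742/849
seg 1: a=1, c=M1/2=130/283, d=(M2−M1)/(6·1)=-604/849, b=Δ1−h1·(2M1+M2)/6=1912/849
seg 2: a=3, c=M2/2=-474/283, d=(M3−M2)/(6·3)=2254/7641, b=Δ2−h2·(2M2+M3)/6=880/849
seg 3: a=-1, c=M3/2=832/849, d=(M4−M3)/(6·3)=-1040/7641, b=Δ3−h3·(2M3+M4)/6=-890/849
seg 4: a=1, c=M4/2=-208/849, d=(M5−M4)/(6·3)=208/7641, b=Δ4−h4·(2M4+M5)/6=982/849
t_q=9/4 → seg 0, τ=9/4; S=-3+742/849·τ+0·τ²+130/2547·τ³=-4095/9056

  seg 0: a=-3 b=742/849 c=0 d=130/2547
  seg 1: a=1 b=1912/849 c=130/283 d=-604/849
  seg 2: a=3 b=880/849 c=-474/283 d=2254/7641
  seg 3: a=-1 b=-890/849 c=832/849 d=-1040/7641
  seg 4: a=1 b=982/849 c=-208/849 d=208/7641
S(9/4) = -4095/9056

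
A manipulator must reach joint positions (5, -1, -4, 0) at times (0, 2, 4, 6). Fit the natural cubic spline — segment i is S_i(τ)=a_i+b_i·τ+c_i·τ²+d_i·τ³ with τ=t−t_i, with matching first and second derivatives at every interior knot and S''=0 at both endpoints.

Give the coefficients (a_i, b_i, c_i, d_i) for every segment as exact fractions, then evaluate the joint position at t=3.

  seg 0: a=5 b=-19/6 c=0 d=1/24
  seg 1: a=-1 b=-8/3 c=1/4 d=1/6
  seg 2: a=-4 b=1/3 c=5/4 d=-5/24
S(3) = -13/4

Δ: Δ0=-3, Δ1=-3/2, Δ2=2
row 1: diag=8, rhs=9; c'=1/4, d'=9/8
row 2: denom=8−2·1/4=15/2; d'=(21−2·9/8)/(15/2)=5/2
back: M2=5/2
back: M1=9/8−1/4·5/2=1/2
M: M0=0, M1=1/2, M2=5/2, M3=0
seg 0: a=5, c=M0/2=0, d=(M1−M0)/(6·2)=1/24, b=Δ0−h0·(2M0+M1)/6=-19/6
seg 1: a=-1, c=M1/2=1/4, d=(M2−M1)/(6·2)=1/6, b=Δ1−h1·(2M1+M2)/6=-8/3
seg 2: a=-4, c=M2/2=5/4, d=(M3−M2)/(6·2)=-5/24, b=Δ2−h2·(2M2+M3)/6=1/3
t_q=3 → seg 1, τ=1; S=-1+-8/3·τ+1/4·τ²+1/6·τ³=-13/4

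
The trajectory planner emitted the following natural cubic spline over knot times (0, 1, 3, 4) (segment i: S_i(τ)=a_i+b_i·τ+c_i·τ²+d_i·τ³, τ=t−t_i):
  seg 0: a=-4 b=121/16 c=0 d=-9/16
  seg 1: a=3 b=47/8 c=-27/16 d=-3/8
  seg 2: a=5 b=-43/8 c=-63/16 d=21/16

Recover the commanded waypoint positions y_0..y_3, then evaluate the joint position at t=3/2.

y_0 = S_0(0) = a_0 = -4
y_1 = S_1(0) = a_1 = 3
y_2 = S_2(0) = a_2 = 5
y_3 = S_2(1) = -3
t_q=3/2 is in segment 1 (τ=1/2); S_1(τ)=175/32

y_0=-4 y_1=3 y_2=5 y_3=-3
S(3/2) = 175/32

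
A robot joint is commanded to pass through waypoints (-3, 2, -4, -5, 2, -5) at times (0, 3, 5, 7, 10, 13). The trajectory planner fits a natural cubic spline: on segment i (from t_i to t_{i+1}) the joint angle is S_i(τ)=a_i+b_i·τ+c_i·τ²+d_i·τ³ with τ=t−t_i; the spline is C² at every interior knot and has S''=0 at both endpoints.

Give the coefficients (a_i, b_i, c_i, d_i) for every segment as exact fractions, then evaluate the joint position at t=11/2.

  seg 0: a=-3 b=2901/884 c=0 d=-4283/23868
  seg 1: a=2 b=-691/442 c=-4283/2652 d=1189/2652
  seg 2: a=-4 b=-3505/1326 c=2851/2652 d=-3/1768
  seg 3: a=-5 b=1085/663 c=706/663 d=-184/663
  seg 4: a=2 b=353/663 c=-950/663 d=950/5967
S(11/2) = -71471/14144

Δ: Δ0=5/3, Δ1=-3, Δ2=-1/2, Δ3=7/3, Δ4=-7/3
row 1: diag=10, rhs=-28; c'=1/5, d'=-14/5
row 2: denom=8−2·1/5=38/5; d'=(15−2·-14/5)/(38/5)=103/38
row 3: denom=10−2·5/19=180/19; d'=(17−2·103/38)/(180/19)=11/9
row 4: denom=12−3·19/60=221/20; d'=(-28−3·11/9)/(221/20)=-1900/663
back: M4=-1900/663
back: M3=11/9−19/60·-1900/663=1412/663
back: M2=103/38−5/19·1412/663=2851/1326
back: M1=-14/5−1/5·2851/1326=-4283/1326
M: M0=0, M1=-4283/1326, M2=2851/1326, M3=1412/663, M4=-1900/663, M5=0
seg 0: a=-3, c=M0/2=0, d=(M1−M0)/(6·3)=-4283/23868, b=Δ0−h0·(2M0+M1)/6=2901/884
seg 1: a=2, c=M1/2=-4283/2652, d=(M2−M1)/(6·2)=1189/2652, b=Δ1−h1·(2M1+M2)/6=-691/442
seg 2: a=-4, c=M2/2=2851/2652, d=(M3−M2)/(6·2)=-3/1768, b=Δ2−h2·(2M2+M3)/6=-3505/1326
seg 3: a=-5, c=M3/2=706/663, d=(M4−M3)/(6·3)=-184/663, b=Δ3−h3·(2M3+M4)/6=1085/663
seg 4: a=2, c=M4/2=-950/663, d=(M5−M4)/(6·3)=950/5967, b=Δ4−h4·(2M4+M5)/6=353/663
t_q=11/2 → seg 2, τ=1/2; S=-4+-3505/1326·τ+2851/2652·τ²+-3/1768·τ³=-71471/14144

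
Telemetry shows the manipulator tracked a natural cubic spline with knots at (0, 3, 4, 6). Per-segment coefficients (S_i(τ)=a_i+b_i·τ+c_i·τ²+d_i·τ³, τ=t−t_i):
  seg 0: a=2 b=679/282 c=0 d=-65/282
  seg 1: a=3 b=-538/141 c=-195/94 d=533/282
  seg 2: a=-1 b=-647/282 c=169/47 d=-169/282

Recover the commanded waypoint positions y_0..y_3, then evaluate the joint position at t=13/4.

y_0=2 y_1=3 y_2=-1 y_3=4
S(13/4) = 11707/6016

y_0 = S_0(0) = a_0 = 2
y_1 = S_1(0) = a_1 = 3
y_2 = S_2(0) = a_2 = -1
y_3 = S_2(2) = 4
t_q=13/4 is in segment 1 (τ=1/4); S_1(τ)=11707/6016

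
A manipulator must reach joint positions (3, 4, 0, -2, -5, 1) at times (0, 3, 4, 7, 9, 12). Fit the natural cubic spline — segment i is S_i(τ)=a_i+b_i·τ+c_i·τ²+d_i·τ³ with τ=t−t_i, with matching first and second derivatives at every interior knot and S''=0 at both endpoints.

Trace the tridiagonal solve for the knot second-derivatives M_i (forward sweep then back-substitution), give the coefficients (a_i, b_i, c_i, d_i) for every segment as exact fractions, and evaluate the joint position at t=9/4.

Δ: Δ0=1/3, Δ1=-4, Δ2=-2/3, Δ3=-3/2, Δ4=2
row 1: diag=8, rhs=-26; c'=1/8, d'=-13/4
row 2: denom=8−1·1/8=63/8; d'=(20−1·-13/4)/(63/8)=62/21
row 3: denom=10−3·8/21=62/7; d'=(-5−3·62/21)/(62/7)=-97/62
row 4: denom=10−2·7/31=296/31; d'=(21−2·-97/62)/(296/31)=187/74
back: M4=187/74
back: M3=-97/62−7/31·187/74=-79/37
back: M2=62/21−8/21·-79/37=418/111
back: M1=-13/4−1/8·418/111=-413/111
M: M0=0, M1=-413/111, M2=418/111, M3=-79/37, M4=187/74, M5=0
seg 0: a=3, c=M0/2=0, d=(M1−M0)/(6·3)=-413/1998, b=Δ0−h0·(2M0+M1)/6=487/222
seg 1: a=4, c=M1/2=-413/222, d=(M2−M1)/(6·1)=277/222, b=Δ1−h1·(2M1+M2)/6=-376/111
seg 2: a=0, c=M2/2=209/111, d=(M3−M2)/(6·3)=-655/1998, b=Δ2−h2·(2M2+M3)/6=-249/74
seg 3: a=-2, c=M3/2=-79/74, d=(M4−M3)/(6·2)=115/296, b=Δ3−h3·(2M3+M4)/6=-34/37
seg 4: a=-5, c=M4/2=187/148, d=(M5−M4)/(6·3)=-187/1332, b=Δ4−h4·(2M4+M5)/6=-39/74
t_q=9/4 → seg 0, τ=9/4; S=3+487/222·τ+0·τ²+-413/1998·τ³=26433/4736

  seg 0: a=3 b=487/222 c=0 d=-413/1998
  seg 1: a=4 b=-376/111 c=-413/222 d=277/222
  seg 2: a=0 b=-249/74 c=209/111 d=-655/1998
  seg 3: a=-2 b=-34/37 c=-79/74 d=115/296
  seg 4: a=-5 b=-39/74 c=187/148 d=-187/1332
S(9/4) = 26433/4736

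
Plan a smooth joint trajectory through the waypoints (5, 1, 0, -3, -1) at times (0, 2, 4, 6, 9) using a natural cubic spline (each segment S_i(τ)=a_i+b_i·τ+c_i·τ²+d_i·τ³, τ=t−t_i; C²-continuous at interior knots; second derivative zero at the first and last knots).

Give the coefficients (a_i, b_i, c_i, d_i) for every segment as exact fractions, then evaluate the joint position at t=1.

  seg 0: a=5 b=-533/213 c=0 d=107/852
  seg 1: a=1 b=-212/213 c=107/142 d=-431/1704
  seg 2: a=0 b=-433/426 c=-217/284 d=445/1704
  seg 3: a=-3 b=-200/213 c=57/71 d=-19/213
S(1) = 745/284

Δ: Δ0=-2, Δ1=-1/2, Δ2=-3/2, Δ3=2/3
row 1: diag=8, rhs=9; c'=1/4, d'=9/8
row 2: denom=8−2·1/4=15/2; d'=(-6−2·9/8)/(15/2)=-11/10
row 3: denom=10−2·4/15=142/15; d'=(13−2·-11/10)/(142/15)=114/71
back: M3=114/71
back: M2=-11/10−4/15·114/71=-217/142
back: M1=9/8−1/4·-217/142=107/71
M: M0=0, M1=107/71, M2=-217/142, M3=114/71, M4=0
seg 0: a=5, c=M0/2=0, d=(M1−M0)/(6·2)=107/852, b=Δ0−h0·(2M0+M1)/6=-533/213
seg 1: a=1, c=M1/2=107/142, d=(M2−M1)/(6·2)=-431/1704, b=Δ1−h1·(2M1+M2)/6=-212/213
seg 2: a=0, c=M2/2=-217/284, d=(M3−M2)/(6·2)=445/1704, b=Δ2−h2·(2M2+M3)/6=-433/426
seg 3: a=-3, c=M3/2=57/71, d=(M4−M3)/(6·3)=-19/213, b=Δ3−h3·(2M3+M4)/6=-200/213
t_q=1 → seg 0, τ=1; S=5+-533/213·τ+0·τ²+107/852·τ³=745/284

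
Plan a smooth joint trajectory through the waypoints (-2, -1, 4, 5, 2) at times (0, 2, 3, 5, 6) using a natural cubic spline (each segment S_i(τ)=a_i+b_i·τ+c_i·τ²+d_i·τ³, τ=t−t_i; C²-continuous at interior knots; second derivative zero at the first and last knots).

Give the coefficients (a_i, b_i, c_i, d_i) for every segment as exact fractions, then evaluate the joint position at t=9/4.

  seg 0: a=-2 b=-235/186 c=0 d=41/93
  seg 1: a=-1 b=749/186 c=82/31 d=-311/186
  seg 2: a=4 b=400/93 c=-147/62 d=175/744
  seg 3: a=5 b=-439/186 c=-119/124 d=119/372
S(9/4) = 579/3968

Δ: Δ0=1/2, Δ1=5, Δ2=1/2, Δ3=-3
row 1: diag=6, rhs=27; c'=1/6, d'=9/2
row 2: denom=6−1·1/6=35/6; d'=(-27−1·9/2)/(35/6)=-27/5
row 3: denom=6−2·12/35=186/35; d'=(-21−2·-27/5)/(186/35)=-119/62
back: M3=-119/62
back: M2=-27/5−12/35·-119/62=-147/31
back: M1=9/2−1/6·-147/31=164/31
M: M0=0, M1=164/31, M2=-147/31, M3=-119/62, M4=0
seg 0: a=-2, c=M0/2=0, d=(M1−M0)/(6·2)=41/93, b=Δ0−h0·(2M0+M1)/6=-235/186
seg 1: a=-1, c=M1/2=82/31, d=(M2−M1)/(6·1)=-311/186, b=Δ1−h1·(2M1+M2)/6=749/186
seg 2: a=4, c=M2/2=-147/62, d=(M3−M2)/(6·2)=175/744, b=Δ2−h2·(2M2+M3)/6=400/93
seg 3: a=5, c=M3/2=-119/124, d=(M4−M3)/(6·1)=119/372, b=Δ3−h3·(2M3+M4)/6=-439/186
t_q=9/4 → seg 1, τ=1/4; S=-1+749/186·τ+82/31·τ²+-311/186·τ³=579/3968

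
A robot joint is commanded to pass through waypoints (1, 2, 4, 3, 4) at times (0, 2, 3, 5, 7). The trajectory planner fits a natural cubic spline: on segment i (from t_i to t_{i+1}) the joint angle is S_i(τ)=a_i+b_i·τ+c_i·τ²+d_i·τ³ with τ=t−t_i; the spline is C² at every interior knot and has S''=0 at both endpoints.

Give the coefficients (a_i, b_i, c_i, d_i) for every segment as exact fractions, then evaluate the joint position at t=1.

  seg 0: a=1 b=-3/16 c=0 d=11/64
  seg 1: a=2 b=15/8 c=33/32 d=-29/32
  seg 2: a=4 b=39/32 c=-27/16 d=53/128
  seg 3: a=3 b=-9/16 c=51/64 d=-17/128
S(1) = 63/64

Δ: Δ0=1/2, Δ1=2, Δ2=-1/2, Δ3=1/2
row 1: diag=6, rhs=9; c'=1/6, d'=3/2
row 2: denom=6−1·1/6=35/6; d'=(-15−1·3/2)/(35/6)=-99/35
row 3: denom=8−2·12/35=256/35; d'=(6−2·-99/35)/(256/35)=51/32
back: M3=51/32
back: M2=-99/35−12/35·51/32=-27/8
back: M1=3/2−1/6·-27/8=33/16
M: M0=0, M1=33/16, M2=-27/8, M3=51/32, M4=0
seg 0: a=1, c=M0/2=0, d=(M1−M0)/(6·2)=11/64, b=Δ0−h0·(2M0+M1)/6=-3/16
seg 1: a=2, c=M1/2=33/32, d=(M2−M1)/(6·1)=-29/32, b=Δ1−h1·(2M1+M2)/6=15/8
seg 2: a=4, c=M2/2=-27/16, d=(M3−M2)/(6·2)=53/128, b=Δ2−h2·(2M2+M3)/6=39/32
seg 3: a=3, c=M3/2=51/64, d=(M4−M3)/(6·2)=-17/128, b=Δ3−h3·(2M3+M4)/6=-9/16
t_q=1 → seg 0, τ=1; S=1+-3/16·τ+0·τ²+11/64·τ³=63/64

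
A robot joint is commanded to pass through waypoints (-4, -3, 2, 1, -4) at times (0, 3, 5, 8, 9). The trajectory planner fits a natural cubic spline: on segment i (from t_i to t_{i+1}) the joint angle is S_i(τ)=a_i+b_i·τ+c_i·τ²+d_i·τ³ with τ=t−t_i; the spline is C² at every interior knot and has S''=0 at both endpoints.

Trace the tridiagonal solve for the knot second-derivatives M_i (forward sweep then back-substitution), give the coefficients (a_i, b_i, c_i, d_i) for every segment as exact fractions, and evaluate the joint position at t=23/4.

Δ: Δ0=1/3, Δ1=5/2, Δ2=-1/3, Δ3=-5
row 1: diag=10, rhs=13; c'=1/5, d'=13/10
row 2: denom=10−2·1/5=48/5; d'=(-17−2·13/10)/(48/5)=-49/24
row 3: denom=8−3·5/16=113/16; d'=(-28−3·-49/24)/(113/16)=-350/113
back: M3=-350/113
back: M2=-49/24−5/16·-350/113=-364/339
back: M1=13/10−1/5·-364/339=1027/678
M: M0=0, M1=1027/678, M2=-364/339, M3=-350/113, M4=0
seg 0: a=-4, c=M0/2=0, d=(M1−M0)/(6·3)=1027/12204, b=Δ0−h0·(2M0+M1)/6=-575/1356
seg 1: a=-3, c=M1/2=1027/1356, d=(M2−M1)/(6·2)=-195/904, b=Δ1−h1·(2M1+M2)/6=1253/678
seg 2: a=2, c=M2/2=-182/339, d=(M3−M2)/(6·3)=-343/3051, b=Δ2−h2·(2M2+M3)/6=776/339
seg 3: a=1, c=M3/2=-175/113, d=(M4−M3)/(6·1)=175/339, b=Δ3−h3·(2M3+M4)/6=-1345/339
t_q=23/4 → seg 2, τ=3/4; S=2+776/339·τ+-182/339·τ²+-343/3051·τ³=24353/7232

  seg 0: a=-4 b=-575/1356 c=0 d=1027/12204
  seg 1: a=-3 b=1253/678 c=1027/1356 d=-195/904
  seg 2: a=2 b=776/339 c=-182/339 d=-343/3051
  seg 3: a=1 b=-1345/339 c=-175/113 d=175/339
S(23/4) = 24353/7232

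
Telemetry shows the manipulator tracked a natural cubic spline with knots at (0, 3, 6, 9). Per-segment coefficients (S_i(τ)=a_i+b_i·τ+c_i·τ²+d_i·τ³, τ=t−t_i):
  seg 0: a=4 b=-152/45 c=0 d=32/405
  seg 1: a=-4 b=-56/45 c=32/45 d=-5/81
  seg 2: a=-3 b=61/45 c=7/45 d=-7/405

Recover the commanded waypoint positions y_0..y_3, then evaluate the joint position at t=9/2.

y_0=4 y_1=-4 y_2=-3 y_3=2
S(9/2) = -179/40

y_0 = S_0(0) = a_0 = 4
y_1 = S_1(0) = a_1 = -4
y_2 = S_2(0) = a_2 = -3
y_3 = S_2(3) = 2
t_q=9/2 is in segment 1 (τ=3/2); S_1(τ)=-179/40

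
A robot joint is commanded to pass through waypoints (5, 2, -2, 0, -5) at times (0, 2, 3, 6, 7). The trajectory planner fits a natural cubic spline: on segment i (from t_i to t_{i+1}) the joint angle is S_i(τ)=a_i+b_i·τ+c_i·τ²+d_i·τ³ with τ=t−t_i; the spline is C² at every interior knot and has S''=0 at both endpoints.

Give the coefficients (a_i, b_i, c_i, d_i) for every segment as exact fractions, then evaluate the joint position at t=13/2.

  seg 0: a=5 b=-149/483 c=0 d=-1151/3864
  seg 1: a=2 b=-3751/966 c=-1151/644 d=461/276
  seg 2: a=-2 b=-4727/1932 c=519/161 d=-4223/5796
  seg 3: a=0 b=-2683/966 c=-2147/644 d=2147/1932
S(13/2) = -10733/5152

Δ: Δ0=-3/2, Δ1=-4, Δ2=2/3, Δ3=-5
row 1: diag=6, rhs=-15; c'=1/6, d'=-5/2
row 2: denom=8−1·1/6=47/6; d'=(28−1·-5/2)/(47/6)=183/47
row 3: denom=8−3·18/47=322/47; d'=(-34−3·183/47)/(322/47)=-2147/322
back: M3=-2147/322
back: M2=183/47−18/47·-2147/322=1038/161
back: M1=-5/2−1/6·1038/161=-1151/322
M: M0=0, M1=-1151/322, M2=1038/161, M3=-2147/322, M4=0
seg 0: a=5, c=M0/2=0, d=(M1−M0)/(6·2)=-1151/3864, b=Δ0−h0·(2M0+M1)/6=-149/483
seg 1: a=2, c=M1/2=-1151/644, d=(M2−M1)/(6·1)=461/276, b=Δ1−h1·(2M1+M2)/6=-3751/966
seg 2: a=-2, c=M2/2=519/161, d=(M3−M2)/(6·3)=-4223/5796, b=Δ2−h2·(2M2+M3)/6=-4727/1932
seg 3: a=0, c=M3/2=-2147/644, d=(M4−M3)/(6·1)=2147/1932, b=Δ3−h3·(2M3+M4)/6=-2683/966
t_q=13/2 → seg 3, τ=1/2; S=0+-2683/966·τ+-2147/644·τ²+2147/1932·τ³=-10733/5152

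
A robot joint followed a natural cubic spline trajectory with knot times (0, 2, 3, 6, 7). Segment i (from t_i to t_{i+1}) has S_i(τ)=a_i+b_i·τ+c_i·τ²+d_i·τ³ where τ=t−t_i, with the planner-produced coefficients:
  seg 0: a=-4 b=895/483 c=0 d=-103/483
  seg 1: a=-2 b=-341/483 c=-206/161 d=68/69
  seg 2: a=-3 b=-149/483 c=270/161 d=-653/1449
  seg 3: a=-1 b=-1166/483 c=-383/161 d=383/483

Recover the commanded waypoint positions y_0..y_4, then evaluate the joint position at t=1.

y_0 = S_0(0) = a_0 = -4
y_1 = S_1(0) = a_1 = -2
y_2 = S_2(0) = a_2 = -3
y_3 = S_3(0) = a_3 = -1
y_4 = S_3(1) = -5
t_q=1 is in segment 0 (τ=1); S_0(τ)=-380/161

y_0=-4 y_1=-2 y_2=-3 y_3=-1 y_4=-5
S(1) = -380/161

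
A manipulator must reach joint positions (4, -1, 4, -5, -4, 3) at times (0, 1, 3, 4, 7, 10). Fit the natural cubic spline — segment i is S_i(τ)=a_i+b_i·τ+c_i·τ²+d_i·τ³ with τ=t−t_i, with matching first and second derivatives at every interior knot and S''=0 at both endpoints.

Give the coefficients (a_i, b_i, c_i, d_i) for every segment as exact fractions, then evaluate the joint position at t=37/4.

  seg 0: a=4 b=-9799/1356 c=0 d=3019/1356
  seg 1: a=-1 b=-371/678 c=3019/452 d=-6991/2712
  seg 2: a=4 b=-1615/339 c=-993/113 d=1543/339
  seg 3: a=-5 b=-2944/339 c=550/113 d=-631/1017
  seg 4: a=-4 b=1277/339 c=-81/113 d=9/113
S(37/4) = 12685/7232

Δ: Δ0=-5, Δ1=5/2, Δ2=-9, Δ3=1/3, Δ4=7/3
row 1: diag=6, rhs=45; c'=1/3, d'=15/2
row 2: denom=6−2·1/3=16/3; d'=(-69−2·15/2)/(16/3)=-63/4
row 3: denom=8−1·3/16=125/16; d'=(56−1·-63/4)/(125/16)=1148/125
row 4: denom=12−3·48/125=1356/125; d'=(12−3·1148/125)/(1356/125)=-162/113
back: M4=-162/113
back: M3=1148/125−48/125·-162/113=1100/113
back: M2=-63/4−3/16·1100/113=-1986/113
back: M1=15/2−1/3·-1986/113=3019/226
M: M0=0, M1=3019/226, M2=-1986/113, M3=1100/113, M4=-162/113, M5=0
seg 0: a=4, c=M0/2=0, d=(M1−M0)/(6·1)=3019/1356, b=Δ0−h0·(2M0+M1)/6=-9799/1356
seg 1: a=-1, c=M1/2=3019/452, d=(M2−M1)/(6·2)=-6991/2712, b=Δ1−h1·(2M1+M2)/6=-371/678
seg 2: a=4, c=M2/2=-993/113, d=(M3−M2)/(6·1)=1543/339, b=Δ2−h2·(2M2+M3)/6=-1615/339
seg 3: a=-5, c=M3/2=550/113, d=(M4−M3)/(6·3)=-631/1017, b=Δ3−h3·(2M3+M4)/6=-2944/339
seg 4: a=-4, c=M4/2=-81/113, d=(M5−M4)/(6·3)=9/113, b=Δ4−h4·(2M4+M5)/6=1277/339
t_q=37/4 → seg 4, τ=9/4; S=-4+1277/339·τ+-81/113·τ²+9/113·τ³=12685/7232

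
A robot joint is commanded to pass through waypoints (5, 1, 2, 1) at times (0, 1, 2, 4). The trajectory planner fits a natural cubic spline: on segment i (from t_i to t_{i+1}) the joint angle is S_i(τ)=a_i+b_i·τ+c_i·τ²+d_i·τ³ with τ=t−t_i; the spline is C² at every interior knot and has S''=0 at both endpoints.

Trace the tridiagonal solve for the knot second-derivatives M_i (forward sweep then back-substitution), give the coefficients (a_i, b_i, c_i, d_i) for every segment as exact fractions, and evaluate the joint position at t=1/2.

  seg 0: a=5 b=-247/46 c=0 d=63/46
  seg 1: a=1 b=-29/23 c=189/46 d=-85/46
  seg 2: a=2 b=65/46 c=-33/23 d=11/46
S(1/2) = 915/368

Δ: Δ0=-4, Δ1=1, Δ2=-1/2
row 1: diag=4, rhs=30; c'=1/4, d'=15/2
row 2: denom=6−1·1/4=23/4; d'=(-9−1·15/2)/(23/4)=-66/23
back: M2=-66/23
back: M1=15/2−1/4·-66/23=189/23
M: M0=0, M1=189/23, M2=-66/23, M3=0
seg 0: a=5, c=M0/2=0, d=(M1−M0)/(6·1)=63/46, b=Δ0−h0·(2M0+M1)/6=-247/46
seg 1: a=1, c=M1/2=189/46, d=(M2−M1)/(6·1)=-85/46, b=Δ1−h1·(2M1+M2)/6=-29/23
seg 2: a=2, c=M2/2=-33/23, d=(M3−M2)/(6·2)=11/46, b=Δ2−h2·(2M2+M3)/6=65/46
t_q=1/2 → seg 0, τ=1/2; S=5+-247/46·τ+0·τ²+63/46·τ³=915/368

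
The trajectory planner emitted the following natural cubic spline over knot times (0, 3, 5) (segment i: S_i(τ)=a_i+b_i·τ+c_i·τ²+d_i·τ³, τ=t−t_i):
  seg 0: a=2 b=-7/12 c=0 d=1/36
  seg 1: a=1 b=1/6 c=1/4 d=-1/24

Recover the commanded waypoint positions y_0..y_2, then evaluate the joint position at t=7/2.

y_0 = S_0(0) = a_0 = 2
y_1 = S_1(0) = a_1 = 1
y_2 = S_1(2) = 2
t_q=7/2 is in segment 1 (τ=1/2); S_1(τ)=73/64

y_0=2 y_1=1 y_2=2
S(7/2) = 73/64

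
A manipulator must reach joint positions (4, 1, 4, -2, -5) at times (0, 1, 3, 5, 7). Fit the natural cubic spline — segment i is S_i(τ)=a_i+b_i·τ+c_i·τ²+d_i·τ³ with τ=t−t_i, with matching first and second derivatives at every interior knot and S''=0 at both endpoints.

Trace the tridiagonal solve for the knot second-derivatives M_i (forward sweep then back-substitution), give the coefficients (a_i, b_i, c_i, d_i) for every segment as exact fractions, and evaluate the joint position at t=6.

Δ: Δ0=-3, Δ1=3/2, Δ2=-3, Δ3=-3/2
row 1: diag=6, rhs=27; c'=1/3, d'=9/2
row 2: denom=8−2·1/3=22/3; d'=(-27−2·9/2)/(22/3)=-54/11
row 3: denom=8−2·3/11=82/11; d'=(9−2·-54/11)/(82/11)=207/82
back: M3=207/82
back: M2=-54/11−3/11·207/82=-459/82
back: M1=9/2−1/3·-459/82=261/41
M: M0=0, M1=261/41, M2=-459/82, M3=207/82, M4=0
seg 0: a=4, c=M0/2=0, d=(M1−M0)/(6·1)=87/82, b=Δ0−h0·(2M0+M1)/6=-333/82
seg 1: a=1, c=M1/2=261/82, d=(M2−M1)/(6·2)=-327/328, b=Δ1−h1·(2M1+M2)/6=-36/41
seg 2: a=4, c=M2/2=-459/164, d=(M3−M2)/(6·2)=111/164, b=Δ2−h2·(2M2+M3)/6=-9/82
seg 3: a=-2, c=M3/2=207/164, d=(M4−M3)/(6·2)=-69/328, b=Δ3−h3·(2M3+M4)/6=-261/82
t_q=6 → seg 3, τ=1; S=-2+-261/82·τ+207/164·τ²+-69/328·τ³=-1355/328

  seg 0: a=4 b=-333/82 c=0 d=87/82
  seg 1: a=1 b=-36/41 c=261/82 d=-327/328
  seg 2: a=4 b=-9/82 c=-459/164 d=111/164
  seg 3: a=-2 b=-261/82 c=207/164 d=-69/328
S(6) = -1355/328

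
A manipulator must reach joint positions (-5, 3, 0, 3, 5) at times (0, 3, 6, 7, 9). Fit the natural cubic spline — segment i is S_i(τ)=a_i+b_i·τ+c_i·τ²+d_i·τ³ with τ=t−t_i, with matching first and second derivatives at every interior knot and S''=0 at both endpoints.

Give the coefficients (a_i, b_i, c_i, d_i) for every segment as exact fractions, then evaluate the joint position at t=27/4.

Δ: Δ0=8/3, Δ1=-1, Δ2=3, Δ3=1
row 1: diag=12, rhs=-22; c'=1/4, d'=-11/6
row 2: denom=8−3·1/4=29/4; d'=(24−3·-11/6)/(29/4)=118/29
row 3: denom=6−1·4/29=170/29; d'=(-12−1·118/29)/(170/29)=-233/85
back: M3=-233/85
back: M2=118/29−4/29·-233/85=378/85
back: M1=-11/6−1/4·378/85=-751/255
M: M0=0, M1=-751/255, M2=378/85, M3=-233/85, M4=0
seg 0: a=-5, c=M0/2=0, d=(M1−M0)/(6·3)=-751/4590, b=Δ0−h0·(2M0+M1)/6=2111/510
seg 1: a=3, c=M1/2=-751/510, d=(M2−M1)/(6·3)=377/918, b=Δ1−h1·(2M1+M2)/6=-71/255
seg 2: a=0, c=M2/2=189/85, d=(M3−M2)/(6·1)=-611/510, b=Δ2−h2·(2M2+M3)/6=1007/510
seg 3: a=3, c=M3/2=-233/170, d=(M4−M3)/(6·2)=233/1020, b=Δ3−h3·(2M3+M4)/6=721/255
t_q=27/4 → seg 2, τ=3/4; S=0+1007/510·τ+189/85·τ²+-611/510·τ³=24221/10880

  seg 0: a=-5 b=2111/510 c=0 d=-751/4590
  seg 1: a=3 b=-71/255 c=-751/510 d=377/918
  seg 2: a=0 b=1007/510 c=189/85 d=-611/510
  seg 3: a=3 b=721/255 c=-233/170 d=233/1020
S(27/4) = 24221/10880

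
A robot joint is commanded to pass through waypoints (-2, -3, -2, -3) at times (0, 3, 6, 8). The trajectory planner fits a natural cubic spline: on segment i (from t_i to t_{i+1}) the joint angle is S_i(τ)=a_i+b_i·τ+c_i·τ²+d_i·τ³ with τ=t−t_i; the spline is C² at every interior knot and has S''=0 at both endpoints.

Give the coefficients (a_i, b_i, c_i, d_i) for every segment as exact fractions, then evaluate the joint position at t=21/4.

  seg 0: a=-2 b=-43/74 c=0 d=55/1998
  seg 1: a=-3 b=6/37 c=55/222 d=-127/1998
  seg 2: a=-2 b=-5/74 c=-12/37 d=2/37
S(21/4) = -9969/4736

Δ: Δ0=-1/3, Δ1=1/3, Δ2=-1/2
row 1: diag=12, rhs=4; c'=1/4, d'=1/3
row 2: denom=10−3·1/4=37/4; d'=(-5−3·1/3)/(37/4)=-24/37
back: M2=-24/37
back: M1=1/3−1/4·-24/37=55/111
M: M0=0, M1=55/111, M2=-24/37, M3=0
seg 0: a=-2, c=M0/2=0, d=(M1−M0)/(6·3)=55/1998, b=Δ0−h0·(2M0+M1)/6=-43/74
seg 1: a=-3, c=M1/2=55/222, d=(M2−M1)/(6·3)=-127/1998, b=Δ1−h1·(2M1+M2)/6=6/37
seg 2: a=-2, c=M2/2=-12/37, d=(M3−M2)/(6·2)=2/37, b=Δ2−h2·(2M2+M3)/6=-5/74
t_q=21/4 → seg 1, τ=9/4; S=-3+6/37·τ+55/222·τ²+-127/1998·τ³=-9969/4736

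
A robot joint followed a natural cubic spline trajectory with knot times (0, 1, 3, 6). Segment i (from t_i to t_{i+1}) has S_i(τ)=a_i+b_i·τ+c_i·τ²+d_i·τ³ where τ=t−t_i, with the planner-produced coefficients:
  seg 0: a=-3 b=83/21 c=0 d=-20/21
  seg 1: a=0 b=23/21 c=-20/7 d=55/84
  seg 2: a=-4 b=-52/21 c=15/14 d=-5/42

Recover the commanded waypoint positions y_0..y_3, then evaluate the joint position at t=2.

y_0 = S_0(0) = a_0 = -3
y_1 = S_1(0) = a_1 = 0
y_2 = S_2(0) = a_2 = -4
y_3 = S_2(3) = -5
t_q=2 is in segment 1 (τ=1); S_1(τ)=-31/28

y_0=-3 y_1=0 y_2=-4 y_3=-5
S(2) = -31/28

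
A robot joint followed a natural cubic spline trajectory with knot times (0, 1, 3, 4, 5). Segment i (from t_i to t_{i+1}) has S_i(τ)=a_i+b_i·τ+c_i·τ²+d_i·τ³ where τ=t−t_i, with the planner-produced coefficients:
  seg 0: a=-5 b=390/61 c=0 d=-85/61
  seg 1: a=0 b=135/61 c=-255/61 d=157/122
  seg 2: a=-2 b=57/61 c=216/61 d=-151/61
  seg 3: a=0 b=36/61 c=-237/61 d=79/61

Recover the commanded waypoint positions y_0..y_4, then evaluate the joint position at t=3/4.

y_0 = S_0(0) = a_0 = -5
y_1 = S_1(0) = a_1 = 0
y_2 = S_2(0) = a_2 = -2
y_3 = S_3(0) = a_3 = 0
y_4 = S_3(1) = -2
t_q=3/4 is in segment 0 (τ=3/4); S_0(τ)=-3095/3904

y_0=-5 y_1=0 y_2=-2 y_3=0 y_4=-2
S(3/4) = -3095/3904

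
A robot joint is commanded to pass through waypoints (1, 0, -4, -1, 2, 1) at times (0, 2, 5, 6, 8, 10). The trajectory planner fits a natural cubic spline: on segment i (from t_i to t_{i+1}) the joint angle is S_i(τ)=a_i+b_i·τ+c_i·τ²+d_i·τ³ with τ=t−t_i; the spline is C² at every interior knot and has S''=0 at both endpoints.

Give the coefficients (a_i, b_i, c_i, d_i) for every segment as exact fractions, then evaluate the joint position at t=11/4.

  seg 0: a=1 b=365/4566 c=0 d=-331/2283
  seg 1: a=0 b=-7579/4566 c=-662/761 d=4469/13698
  seg 2: a=-4 b=4405/2283 c=3145/1522 d=-4547/4566
  seg 3: a=-1 b=14039/4566 c=-701/761 d=611/9132
  seg 4: a=2 b=881/4566 c=-791/1522 d=791/9132
S(11/4) = -155521/97408

Δ: Δ0=-1/2, Δ1=-4/3, Δ2=3, Δ3=3/2, Δ4=-1/2
row 1: diag=10, rhs=-5; c'=3/10, d'=-1/2
row 2: denom=8−3·3/10=71/10; d'=(26−3·-1/2)/(71/10)=275/71
row 3: denom=6−1·10/71=416/71; d'=(-9−1·275/71)/(416/71)=-457/208
row 4: denom=8−2·71/208=761/104; d'=(-12−2·-457/208)/(761/104)=-791/761
back: M4=-791/761
back: M3=-457/208−71/208·-791/761=-1402/761
back: M2=275/71−10/71·-1402/761=3145/761
back: M1=-1/2−3/10·3145/761=-1324/761
M: M0=0, M1=-1324/761, M2=3145/761, M3=-1402/761, M4=-791/761, M5=0
seg 0: a=1, c=M0/2=0, d=(M1−M0)/(6·2)=-331/2283, b=Δ0−h0·(2M0+M1)/6=365/4566
seg 1: a=0, c=M1/2=-662/761, d=(M2−M1)/(6·3)=4469/13698, b=Δ1−h1·(2M1+M2)/6=-7579/4566
seg 2: a=-4, c=M2/2=3145/1522, d=(M3−M2)/(6·1)=-4547/4566, b=Δ2−h2·(2M2+M3)/6=4405/2283
seg 3: a=-1, c=M3/2=-701/761, d=(M4−M3)/(6·2)=611/9132, b=Δ3−h3·(2M3+M4)/6=14039/4566
seg 4: a=2, c=M4/2=-791/1522, d=(M5−M4)/(6·2)=791/9132, b=Δ4−h4·(2M4+M5)/6=881/4566
t_q=11/4 → seg 1, τ=3/4; S=0+-7579/4566·τ+-662/761·τ²+4469/13698·τ³=-155521/97408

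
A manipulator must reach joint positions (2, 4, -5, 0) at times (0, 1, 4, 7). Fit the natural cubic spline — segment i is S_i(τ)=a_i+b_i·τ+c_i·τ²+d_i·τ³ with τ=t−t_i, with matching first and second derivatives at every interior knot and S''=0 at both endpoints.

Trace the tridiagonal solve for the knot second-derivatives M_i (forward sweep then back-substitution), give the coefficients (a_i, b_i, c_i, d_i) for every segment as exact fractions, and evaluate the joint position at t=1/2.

  seg 0: a=2 b=248/87 c=0 d=-74/87
  seg 1: a=4 b=26/87 c=-74/29 d=379/783
  seg 2: a=-5 b=-169/87 c=157/87 d=-157/783
S(1/2) = 385/116

Δ: Δ0=2, Δ1=-3, Δ2=5/3
row 1: diag=8, rhs=-30; c'=3/8, d'=-15/4
row 2: denom=12−3·3/8=87/8; d'=(28−3·-15/4)/(87/8)=314/87
back: M2=314/87
back: M1=-15/4−3/8·314/87=-148/29
M: M0=0, M1=-148/29, M2=314/87, M3=0
seg 0: a=2, c=M0/2=0, d=(M1−M0)/(6·1)=-74/87, b=Δ0−h0·(2M0+M1)/6=248/87
seg 1: a=4, c=M1/2=-74/29, d=(M2−M1)/(6·3)=379/783, b=Δ1−h1·(2M1+M2)/6=26/87
seg 2: a=-5, c=M2/2=157/87, d=(M3−M2)/(6·3)=-157/783, b=Δ2−h2·(2M2+M3)/6=-169/87
t_q=1/2 → seg 0, τ=1/2; S=2+248/87·τ+0·τ²+-74/87·τ³=385/116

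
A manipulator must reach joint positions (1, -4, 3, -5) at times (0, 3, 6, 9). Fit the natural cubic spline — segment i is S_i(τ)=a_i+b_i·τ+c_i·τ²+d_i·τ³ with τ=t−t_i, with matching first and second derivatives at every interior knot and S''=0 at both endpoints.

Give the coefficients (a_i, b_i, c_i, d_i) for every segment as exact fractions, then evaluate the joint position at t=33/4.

  seg 0: a=1 b=-46/15 c=0 d=7/45
  seg 1: a=-4 b=17/15 c=7/5 d=-1/3
  seg 2: a=3 b=8/15 c=-8/5 d=8/45
S(33/4) = -15/8

Δ: Δ0=-5/3, Δ1=7/3, Δ2=-8/3
row 1: diag=12, rhs=24; c'=1/4, d'=2
row 2: denom=12−3·1/4=45/4; d'=(-30−3·2)/(45/4)=-16/5
back: M2=-16/5
back: M1=2−1/4·-16/5=14/5
M: M0=0, M1=14/5, M2=-16/5, M3=0
seg 0: a=1, c=M0/2=0, d=(M1−M0)/(6·3)=7/45, b=Δ0−h0·(2M0+M1)/6=-46/15
seg 1: a=-4, c=M1/2=7/5, d=(M2−M1)/(6·3)=-1/3, b=Δ1−h1·(2M1+M2)/6=17/15
seg 2: a=3, c=M2/2=-8/5, d=(M3−M2)/(6·3)=8/45, b=Δ2−h2·(2M2+M3)/6=8/15
t_q=33/4 → seg 2, τ=9/4; S=3+8/15·τ+-8/5·τ²+8/45·τ³=-15/8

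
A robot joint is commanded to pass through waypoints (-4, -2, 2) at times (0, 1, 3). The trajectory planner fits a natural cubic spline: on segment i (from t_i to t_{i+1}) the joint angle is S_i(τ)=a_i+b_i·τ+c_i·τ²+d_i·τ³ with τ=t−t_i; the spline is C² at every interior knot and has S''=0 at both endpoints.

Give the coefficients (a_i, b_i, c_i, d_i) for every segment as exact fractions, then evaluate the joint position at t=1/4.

  seg 0: a=-4 b=2 c=0 d=0
  seg 1: a=-2 b=2 c=0 d=0
S(1/4) = -7/2

Δ: Δ0=2, Δ1=2
row 1: diag=6, rhs=0; c'=1/3, d'=0
back: M1=0
M: M0=0, M1=0, M2=0
seg 0: a=-4, c=M0/2=0, d=(M1−M0)/(6·1)=0, b=Δ0−h0·(2M0+M1)/6=2
seg 1: a=-2, c=M1/2=0, d=(M2−M1)/(6·2)=0, b=Δ1−h1·(2M1+M2)/6=2
t_q=1/4 → seg 0, τ=1/4; S=-4+2·τ+0·τ²+0·τ³=-7/2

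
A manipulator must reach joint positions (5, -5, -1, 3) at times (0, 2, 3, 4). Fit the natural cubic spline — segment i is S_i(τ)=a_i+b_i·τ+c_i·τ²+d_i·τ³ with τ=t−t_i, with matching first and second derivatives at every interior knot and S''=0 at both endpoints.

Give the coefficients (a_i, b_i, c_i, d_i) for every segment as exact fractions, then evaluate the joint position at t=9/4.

  seg 0: a=5 b=-187/23 c=0 d=18/23
  seg 1: a=-5 b=29/23 c=108/23 d=-45/23
  seg 2: a=-1 b=110/23 c=-27/23 d=9/23
S(9/4) = -283/64

Δ: Δ0=-5, Δ1=4, Δ2=4
row 1: diag=6, rhs=54; c'=1/6, d'=9
row 2: denom=4−1·1/6=23/6; d'=(0−1·9)/(23/6)=-54/23
back: M2=-54/23
back: M1=9−1/6·-54/23=216/23
M: M0=0, M1=216/23, M2=-54/23, M3=0
seg 0: a=5, c=M0/2=0, d=(M1−M0)/(6·2)=18/23, b=Δ0−h0·(2M0+M1)/6=-187/23
seg 1: a=-5, c=M1/2=108/23, d=(M2−M1)/(6·1)=-45/23, b=Δ1−h1·(2M1+M2)/6=29/23
seg 2: a=-1, c=M2/2=-27/23, d=(M3−M2)/(6·1)=9/23, b=Δ2−h2·(2M2+M3)/6=110/23
t_q=9/4 → seg 1, τ=1/4; S=-5+29/23·τ+108/23·τ²+-45/23·τ³=-283/64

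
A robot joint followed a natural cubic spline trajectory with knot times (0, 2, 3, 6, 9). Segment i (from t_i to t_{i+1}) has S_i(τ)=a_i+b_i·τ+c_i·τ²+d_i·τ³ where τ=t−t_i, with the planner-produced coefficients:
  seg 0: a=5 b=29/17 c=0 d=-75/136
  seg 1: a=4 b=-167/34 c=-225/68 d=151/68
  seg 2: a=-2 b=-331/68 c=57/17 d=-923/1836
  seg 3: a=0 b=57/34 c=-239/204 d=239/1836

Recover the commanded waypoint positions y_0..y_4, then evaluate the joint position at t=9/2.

y_0=5 y_1=4 y_2=-2 y_3=0 y_4=-2
S(9/2) = -1879/544

y_0 = S_0(0) = a_0 = 5
y_1 = S_1(0) = a_1 = 4
y_2 = S_2(0) = a_2 = -2
y_3 = S_3(0) = a_3 = 0
y_4 = S_3(3) = -2
t_q=9/2 is in segment 2 (τ=3/2); S_2(τ)=-1879/544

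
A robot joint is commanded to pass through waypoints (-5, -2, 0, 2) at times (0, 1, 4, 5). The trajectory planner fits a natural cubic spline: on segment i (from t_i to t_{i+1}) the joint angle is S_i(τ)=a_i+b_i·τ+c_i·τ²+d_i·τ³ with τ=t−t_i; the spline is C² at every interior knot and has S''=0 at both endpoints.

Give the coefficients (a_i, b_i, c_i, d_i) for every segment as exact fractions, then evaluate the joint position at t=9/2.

Δ: Δ0=3, Δ1=2/3, Δ2=2
row 1: diag=8, rhs=-14; c'=3/8, d'=-7/4
row 2: denom=8−3·3/8=55/8; d'=(8−3·-7/4)/(55/8)=106/55
back: M2=106/55
back: M1=-7/4−3/8·106/55=-136/55
M: M0=0, M1=-136/55, M2=106/55, M3=0
seg 0: a=-5, c=M0/2=0, d=(M1−M0)/(6·1)=-68/165, b=Δ0−h0·(2M0+M1)/6=563/165
seg 1: a=-2, c=M1/2=-68/55, d=(M2−M1)/(6·3)=11/45, b=Δ1−h1·(2M1+M2)/6=359/165
seg 2: a=0, c=M2/2=53/55, d=(M3−M2)/(6·1)=-53/165, b=Δ2−h2·(2M2+M3)/6=224/165
t_q=9/2 → seg 2, τ=1/2; S=0+224/165·τ+53/55·τ²+-53/165·τ³=387/440

  seg 0: a=-5 b=563/165 c=0 d=-68/165
  seg 1: a=-2 b=359/165 c=-68/55 d=11/45
  seg 2: a=0 b=224/165 c=53/55 d=-53/165
S(9/2) = 387/440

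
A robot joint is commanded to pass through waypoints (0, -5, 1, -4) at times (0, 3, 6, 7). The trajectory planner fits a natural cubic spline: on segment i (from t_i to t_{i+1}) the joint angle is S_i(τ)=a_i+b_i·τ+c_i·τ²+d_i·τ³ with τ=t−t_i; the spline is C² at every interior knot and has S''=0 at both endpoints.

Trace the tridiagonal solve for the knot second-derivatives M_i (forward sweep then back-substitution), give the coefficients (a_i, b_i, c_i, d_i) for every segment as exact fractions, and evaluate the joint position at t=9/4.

  seg 0: a=0 b=-296/87 c=0 d=151/783
  seg 1: a=-5 b=157/87 c=151/87 d=-436/783
  seg 2: a=1 b=-245/87 c=-95/29 d=95/87
S(9/4) = -10131/1856

Δ: Δ0=-5/3, Δ1=2, Δ2=-5
row 1: diag=12, rhs=22; c'=1/4, d'=11/6
row 2: denom=8−3·1/4=29/4; d'=(-42−3·11/6)/(29/4)=-190/29
back: M2=-190/29
back: M1=11/6−1/4·-190/29=302/87
M: M0=0, M1=302/87, M2=-190/29, M3=0
seg 0: a=0, c=M0/2=0, d=(M1−M0)/(6·3)=151/783, b=Δ0−h0·(2M0+M1)/6=-296/87
seg 1: a=-5, c=M1/2=151/87, d=(M2−M1)/(6·3)=-436/783, b=Δ1−h1·(2M1+M2)/6=157/87
seg 2: a=1, c=M2/2=-95/29, d=(M3−M2)/(6·1)=95/87, b=Δ2−h2·(2M2+M3)/6=-245/87
t_q=9/4 → seg 0, τ=9/4; S=0+-296/87·τ+0·τ²+151/783·τ³=-10131/1856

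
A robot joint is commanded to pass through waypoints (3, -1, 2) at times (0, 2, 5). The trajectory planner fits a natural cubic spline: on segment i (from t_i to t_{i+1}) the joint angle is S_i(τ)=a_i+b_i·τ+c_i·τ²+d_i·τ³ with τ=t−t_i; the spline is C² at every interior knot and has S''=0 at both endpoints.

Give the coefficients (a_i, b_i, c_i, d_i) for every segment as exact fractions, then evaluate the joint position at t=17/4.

Δ: Δ0=-2, Δ1=1
row 1: diag=10, rhs=18; c'=3/10, d'=9/5
back: M1=9/5
M: M0=0, M1=9/5, M2=0
seg 0: a=3, c=M0/2=0, d=(M1−M0)/(6·2)=3/20, b=Δ0−h0·(2M0+M1)/6=-13/5
seg 1: a=-1, c=M1/2=9/10, d=(M2−M1)/(6·3)=-1/10, b=Δ1−h1·(2M1+M2)/6=-4/5
t_q=17/4 → seg 1, τ=9/4; S=-1+-4/5·τ+9/10·τ²+-1/10·τ³=79/128

  seg 0: a=3 b=-13/5 c=0 d=3/20
  seg 1: a=-1 b=-4/5 c=9/10 d=-1/10
S(17/4) = 79/128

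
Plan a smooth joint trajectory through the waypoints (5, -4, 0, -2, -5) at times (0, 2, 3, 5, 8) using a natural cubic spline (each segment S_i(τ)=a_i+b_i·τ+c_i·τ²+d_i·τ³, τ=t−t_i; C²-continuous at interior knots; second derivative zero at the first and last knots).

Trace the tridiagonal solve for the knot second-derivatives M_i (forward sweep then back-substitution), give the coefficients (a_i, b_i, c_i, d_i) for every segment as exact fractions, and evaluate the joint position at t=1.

Δ: Δ0=-9/2, Δ1=4, Δ2=-1, Δ3=-1
row 1: diag=6, rhs=51; c'=1/6, d'=17/2
row 2: denom=6−1·1/6=35/6; d'=(-30−1·17/2)/(35/6)=-33/5
row 3: denom=10−2·12/35=326/35; d'=(0−2·-33/5)/(326/35)=231/163
back: M3=231/163
back: M2=-33/5−12/35·231/163=-1155/163
back: M1=17/2−1/6·-1155/163=1578/163
M: M0=0, M1=1578/163, M2=-1155/163, M3=231/163, M4=0
seg 0: a=5, c=M0/2=0, d=(M1−M0)/(6·2)=263/326, b=Δ0−h0·(2M0+M1)/6=-2519/326
seg 1: a=-4, c=M1/2=789/163, d=(M2−M1)/(6·1)=-911/326, b=Δ1−h1·(2M1+M2)/6=637/326
seg 2: a=0, c=M2/2=-1155/326, d=(M3−M2)/(6·2)=231/326, b=Δ2−h2·(2M2+M3)/6=530/163
seg 3: a=-2, c=M3/2=231/326, d=(M4−M3)/(6·3)=-77/978, b=Δ3−h3·(2M3+M4)/6=-394/163
t_q=1 → seg 0, τ=1; S=5+-2519/326·τ+0·τ²+263/326·τ³=-313/163

  seg 0: a=5 b=-2519/326 c=0 d=263/326
  seg 1: a=-4 b=637/326 c=789/163 d=-911/326
  seg 2: a=0 b=530/163 c=-1155/326 d=231/326
  seg 3: a=-2 b=-394/163 c=231/326 d=-77/978
S(1) = -313/163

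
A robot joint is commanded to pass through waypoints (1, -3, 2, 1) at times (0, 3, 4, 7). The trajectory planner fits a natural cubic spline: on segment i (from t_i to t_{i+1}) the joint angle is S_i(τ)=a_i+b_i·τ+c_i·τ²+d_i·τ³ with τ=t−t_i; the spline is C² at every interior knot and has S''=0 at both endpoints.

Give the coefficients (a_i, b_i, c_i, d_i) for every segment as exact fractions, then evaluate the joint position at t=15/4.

Δ: Δ0=-4/3, Δ1=5, Δ2=-1/3
row 1: diag=8, rhs=38; c'=1/8, d'=19/4
row 2: denom=8−1·1/8=63/8; d'=(-32−1·19/4)/(63/8)=-14/3
back: M2=-14/3
back: M1=19/4−1/8·-14/3=16/3
M: M0=0, M1=16/3, M2=-14/3, M3=0
seg 0: a=1, c=M0/2=0, d=(M1−M0)/(6·3)=8/27, b=Δ0−h0·(2M0+M1)/6=-4
seg 1: a=-3, c=M1/2=8/3, d=(M2−M1)/(6·1)=-5/3, b=Δ1−h1·(2M1+M2)/6=4
seg 2: a=2, c=M2/2=-7/3, d=(M3−M2)/(6·3)=7/27, b=Δ2−h2·(2M2+M3)/6=13/3
t_q=15/4 → seg 1, τ=3/4; S=-3+4·τ+8/3·τ²+-5/3·τ³=51/64

  seg 0: a=1 b=-4 c=0 d=8/27
  seg 1: a=-3 b=4 c=8/3 d=-5/3
  seg 2: a=2 b=13/3 c=-7/3 d=7/27
S(15/4) = 51/64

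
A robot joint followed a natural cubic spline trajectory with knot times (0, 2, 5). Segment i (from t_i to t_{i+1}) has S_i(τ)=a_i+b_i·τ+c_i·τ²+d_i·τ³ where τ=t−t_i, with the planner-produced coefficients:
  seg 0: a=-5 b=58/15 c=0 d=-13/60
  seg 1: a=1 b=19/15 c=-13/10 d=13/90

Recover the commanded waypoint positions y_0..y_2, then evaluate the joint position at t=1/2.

y_0 = S_0(0) = a_0 = -5
y_1 = S_1(0) = a_1 = 1
y_2 = S_1(3) = -3
t_q=1/2 is in segment 0 (τ=1/2); S_0(τ)=-99/32

y_0=-5 y_1=1 y_2=-3
S(1/2) = -99/32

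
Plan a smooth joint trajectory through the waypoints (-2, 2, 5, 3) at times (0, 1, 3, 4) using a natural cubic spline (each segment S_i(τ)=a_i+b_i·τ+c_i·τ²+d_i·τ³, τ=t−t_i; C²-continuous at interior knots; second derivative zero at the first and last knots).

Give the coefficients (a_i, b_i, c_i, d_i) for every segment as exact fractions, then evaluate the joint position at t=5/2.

  seg 0: a=-2 b=17/4 c=0 d=-1/4
  seg 1: a=2 b=7/2 c=-3/4 d=-1/8
  seg 2: a=5 b=-1 c=-3/2 d=1/2
S(5/2) = 329/64

Δ: Δ0=4, Δ1=3/2, Δ2=-2
row 1: diag=6, rhs=-15; c'=1/3, d'=-5/2
row 2: denom=6−2·1/3=16/3; d'=(-21−2·-5/2)/(16/3)=-3
back: M2=-3
back: M1=-5/2−1/3·-3=-3/2
M: M0=0, M1=-3/2, M2=-3, M3=0
seg 0: a=-2, c=M0/2=0, d=(M1−M0)/(6·1)=-1/4, b=Δ0−h0·(2M0+M1)/6=17/4
seg 1: a=2, c=M1/2=-3/4, d=(M2−M1)/(6·2)=-1/8, b=Δ1−h1·(2M1+M2)/6=7/2
seg 2: a=5, c=M2/2=-3/2, d=(M3−M2)/(6·1)=1/2, b=Δ2−h2·(2M2+M3)/6=-1
t_q=5/2 → seg 1, τ=3/2; S=2+7/2·τ+-3/4·τ²+-1/8·τ³=329/64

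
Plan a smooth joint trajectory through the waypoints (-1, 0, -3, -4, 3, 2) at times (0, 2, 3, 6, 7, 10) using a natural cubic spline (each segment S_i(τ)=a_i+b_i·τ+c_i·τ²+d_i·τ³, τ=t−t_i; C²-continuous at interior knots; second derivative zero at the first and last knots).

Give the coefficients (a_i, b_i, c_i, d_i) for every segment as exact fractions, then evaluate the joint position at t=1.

  seg 0: a=-1 b=2819/1686 c=0 d=-247/843
  seg 1: a=0 b=-3109/1686 c=-494/281 d=1015/1686
  seg 2: a=-3 b=-2996/843 c=27/562 d=1729/5058
  seg 3: a=-4 b=10055/1686 c=878/281 d=-3521/1686
  seg 4: a=3 b=5014/843 c=-1765/562 d=1765/5058
S(1) = 213/562

Δ: Δ0=1/2, Δ1=-3, Δ2=-1/3, Δ3=7, Δ4=-1/3
row 1: diag=6, rhs=-21; c'=1/6, d'=-7/2
row 2: denom=8−1·1/6=47/6; d'=(16−1·-7/2)/(47/6)=117/47
row 3: denom=8−3·18/47=322/47; d'=(44−3·117/47)/(322/47)=1717/322
row 4: denom=8−1·47/322=2529/322; d'=(-44−1·1717/322)/(2529/322)=-1765/281
back: M4=-1765/281
back: M3=1717/322−47/322·-1765/281=1756/281
back: M2=117/47−18/47·1756/281=27/281
back: M1=-7/2−1/6·27/281=-988/281
M: M0=0, M1=-988/281, M2=27/281, M3=1756/281, M4=-1765/281, M5=0
seg 0: a=-1, c=M0/2=0, d=(M1−M0)/(6·2)=-247/843, b=Δ0−h0·(2M0+M1)/6=2819/1686
seg 1: a=0, c=M1/2=-494/281, d=(M2−M1)/(6·1)=1015/1686, b=Δ1−h1·(2M1+M2)/6=-3109/1686
seg 2: a=-3, c=M2/2=27/562, d=(M3−M2)/(6·3)=1729/5058, b=Δ2−h2·(2M2+M3)/6=-2996/843
seg 3: a=-4, c=M3/2=878/281, d=(M4−M3)/(6·1)=-3521/1686, b=Δ3−h3·(2M3+M4)/6=10055/1686
seg 4: a=3, c=M4/2=-1765/562, d=(M5−M4)/(6·3)=1765/5058, b=Δ4−h4·(2M4+M5)/6=5014/843
t_q=1 → seg 0, τ=1; S=-1+2819/1686·τ+0·τ²+-247/843·τ³=213/562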